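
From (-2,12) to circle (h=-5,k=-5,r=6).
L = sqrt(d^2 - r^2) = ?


d = sqrt((-2+ 5)^2 + (12+ 5)^2) = sqrt(9+289) = 17.2627
L = sqrt(298.0000 - 36) = sqrt(262.0000) = 16.1864

16.1864


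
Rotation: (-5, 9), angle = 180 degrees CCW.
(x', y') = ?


cos(180) = -1, sin(180) = 0
x' = -5*(-1) - 9*0 = 5
y' = -5*0 + 9*(-1) = -9

(5, -9)


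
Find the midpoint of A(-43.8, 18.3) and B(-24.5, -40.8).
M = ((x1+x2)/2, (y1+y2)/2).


Mx = (-43.8 - 24.5)/2 = -68.3/2 = -34.1500
My = (18.3 - 40.8)/2 = -22.5/2 = -11.2500

(-34.1500, -11.2500)


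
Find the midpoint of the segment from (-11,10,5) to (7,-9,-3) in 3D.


Mx = (-11+7)/2 = -2.0000
My = (10- 9)/2 = 0.5000
Mz = (5- 3)/2 = 1.0000

M = (-2.0000, 0.5000, 1.0000)


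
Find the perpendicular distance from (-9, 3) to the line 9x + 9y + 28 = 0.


|9*(-9) + 9*3 + 28| = |-26| = 26
sqrt(81 + 81) = sqrt(162) = 12.7279
d = 26/sqrt(162) = 2.0428

2.0428


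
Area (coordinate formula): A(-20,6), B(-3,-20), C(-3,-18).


-20*(-20+ 18) = 40
-3*(-18-6) = 72
-3*(6+ 20) = -78
sum = 34
Area = |34|/2 = 17.0000

17.0000 sq units


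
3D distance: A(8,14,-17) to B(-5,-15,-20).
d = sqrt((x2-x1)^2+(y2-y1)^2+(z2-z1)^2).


dx=-13, dy=-29, dz=-3
d = sqrt(169+841+9) = sqrt(1019) = 31.9218

31.9218


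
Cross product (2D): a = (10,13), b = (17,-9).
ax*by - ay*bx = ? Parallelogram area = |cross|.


cross = 10*(-9) - 13*17 = -90 - 221 = -311
Parallelogram area = |-311| = 311

cross = -311, parallelogram area = 311


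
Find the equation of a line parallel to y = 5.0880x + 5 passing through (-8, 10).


Parallel lines have equal slopes.
m2 = 5.0880
b2 = 10 - 5.0880*(-8) = 50.7040

y = 5.0880x + 50.7040


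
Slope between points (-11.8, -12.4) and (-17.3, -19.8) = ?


dy = -19.8 + 12.4 = -7.4
dx = -17.3 + 11.8 = -5.5
m = -7.4/(-5.5) = 1.3455

m = 1.3455


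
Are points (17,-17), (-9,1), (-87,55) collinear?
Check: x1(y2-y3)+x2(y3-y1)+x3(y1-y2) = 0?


17*(1-55) - 9*(55+ 17) - 87*(-17-1)
= -918 - 648 + 1566 = 0

Yes, collinear (determinant = 0)


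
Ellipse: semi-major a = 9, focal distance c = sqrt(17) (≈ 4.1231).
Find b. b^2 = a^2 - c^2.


b^2 = 9^2 - (sqrt(17))^2 = 81 - 17 = 64
b = sqrt(64) = 8

b = 8


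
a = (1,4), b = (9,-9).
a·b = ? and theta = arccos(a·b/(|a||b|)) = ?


a·b = 1*9 + 4*(-9) = 9 - 36 = -27
|a| = sqrt(1+16) = 4.1231
|b| = sqrt(81+81) = 12.7279
cos(theta) = -27/(sqrt(17)*sqrt(162)) = -27/sqrt(2754) = -0.514496
theta = arccos(-27/sqrt(2754)) = 120.9638 degrees

a·b = -27, theta = 120.9638 deg


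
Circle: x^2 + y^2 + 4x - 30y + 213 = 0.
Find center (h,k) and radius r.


h = -D/2 = -4/2 = -2
k = -E/2 = 30/2 = 15
r^2 = h^2 + k^2 - F = 4 + 225 - 213 = 16
r = 4

Center (-2, 15), radius = 4


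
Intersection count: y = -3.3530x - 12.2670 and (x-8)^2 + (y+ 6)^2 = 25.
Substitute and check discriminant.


Substitute y = -3.3530x - 12.2670: (x-8)^2 + (-3.3530x- 12.2670+ 6)^2 = 25
Expand to Ax^2 + Bx + C = 0, where b-k = -6.267
A = 1+m^2 = 12.242609
B = 2(m(b-k) - h) = 2(-3.3530*(-6.267) - 8) = 26.026502
C = h^2 + (b-k)^2 - r^2 = 64 + 39.275289 - 25 = 78.275289
disc = B^2-4AC = 677.3788 - 3833.1750 = -3155.7962
disc < 0

0 intersection points


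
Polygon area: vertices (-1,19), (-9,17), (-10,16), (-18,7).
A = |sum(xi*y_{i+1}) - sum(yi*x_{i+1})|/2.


sum(xi*y_{i+1}) = -1*17 - 9*16 - 10*7 - 18*19 = -573
sum(yi*x_{i+1}) = 19*(-9) + 17*(-10) + 16*(-18) + 7*(-1) = -636
Area = |-573 + 636|/2 = 63/2 = 31.5000

31.5000 sq units


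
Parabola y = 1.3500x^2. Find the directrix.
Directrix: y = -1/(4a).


a = 1.3500
1/(4a) = 0.1852
directrix: y = -0.1852 = -0.1852

y = -0.1852


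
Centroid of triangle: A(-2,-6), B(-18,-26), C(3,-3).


Gx = (-2- 18+3)/3 = -17/3 = -5.6667
Gy = (-6- 26- 3)/3 = -35/3 = -11.6667

G = (-5.6667, -11.6667)


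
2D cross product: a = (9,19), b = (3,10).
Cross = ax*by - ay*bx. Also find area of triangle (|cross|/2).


cross = 9*10 - 19*3 = 90 - 57 = 33
Triangle area = |33|/2 = 33/2 = 16.5000

cross = 33, triangle area = 16.5000


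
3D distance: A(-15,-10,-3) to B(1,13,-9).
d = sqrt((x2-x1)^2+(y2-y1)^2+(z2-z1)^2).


dx=16, dy=23, dz=-6
d = sqrt(256+529+36) = sqrt(821) = 28.6531

28.6531


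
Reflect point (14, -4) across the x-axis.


Reflection rule for x-axis: (x, -y)
(14, -4) -> (14, 4)

(14, 4)


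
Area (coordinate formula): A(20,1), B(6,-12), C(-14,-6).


20*(-12+ 6) = -120
6*(-6-1) = -42
-14*(1+ 12) = -182
sum = -344
Area = |-344|/2 = 172.0000

172.0000 sq units


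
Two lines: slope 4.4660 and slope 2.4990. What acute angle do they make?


m1-m2 = 1.967
1+m1*m2 = 12.160534
tan(theta) = |1.967/12.160534| = 0.161753
theta = arctan(|1.967/12.160534|) = 9.1882 degrees (acute angle)

9.1882 degrees


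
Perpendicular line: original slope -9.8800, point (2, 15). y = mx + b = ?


Perpendicular slope = -1/m1 = -1/(-9.8800) = 0.1012
b2 = y0 - m2*x0 = 15 + 2/(-9.8800) = 15 - 0.2024 = 14.7976

y = 0.1012x + 14.7976


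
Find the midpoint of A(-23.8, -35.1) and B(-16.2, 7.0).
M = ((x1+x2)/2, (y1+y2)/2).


Mx = (-23.8 - 16.2)/2 = -40.0/2 = -20.0000
My = (-35.1 + 7.0)/2 = -28.1/2 = -14.0500

(-20.0000, -14.0500)


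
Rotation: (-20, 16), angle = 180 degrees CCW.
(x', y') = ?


cos(180) = -1, sin(180) = 0
x' = -20*(-1) - 16*0 = 20
y' = -20*0 + 16*(-1) = -16

(20, -16)


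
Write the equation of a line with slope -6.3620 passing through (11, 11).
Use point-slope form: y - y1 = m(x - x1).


y - 11 = -6.3620(x - 11)
y = -6.3620x + 11 + 6.3620*11
y = -6.3620x + 80.9820

y = -6.3620x + 80.9820


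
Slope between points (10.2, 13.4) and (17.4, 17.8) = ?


dy = 17.8 - 13.4 = 4.4
dx = 17.4 - 10.2 = 7.2
m = 4.4/7.2 = 0.6111

m = 0.6111


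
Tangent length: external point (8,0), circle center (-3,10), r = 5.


d = sqrt((8+ 3)^2 + (0-10)^2) = sqrt(121+100) = 14.8661
L = sqrt(221.0000 - 25) = sqrt(196.0000) = 14.0000

14.0000


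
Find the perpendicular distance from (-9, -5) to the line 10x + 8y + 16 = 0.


|10*(-9) + 8*(-5) + 16| = |-114| = 114
sqrt(100 + 64) = sqrt(164) = 12.8062
d = 114/sqrt(164) = 8.9019

8.9019


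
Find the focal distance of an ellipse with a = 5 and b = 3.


c^2 = 5^2 - 3^2 = 25 - 9 = 16
c = sqrt(16) = 4.0000

c = 4.0000


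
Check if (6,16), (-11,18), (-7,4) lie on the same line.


6*(18-4) - 11*(4-16) - 7*(16-18)
= 84 + 132 + 14 = 230

No, not collinear (determinant = 230)


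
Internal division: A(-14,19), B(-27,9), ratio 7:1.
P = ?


Px = (7*(-27) + 1*(-14))/8 = -203/8 = -25.3750
Py = (7*9 + 1*19)/8 = 82/8 = 10.2500

P = (-25.3750, 10.2500)


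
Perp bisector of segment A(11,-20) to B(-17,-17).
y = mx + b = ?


Midpoint = (-3, -18.5)
Slope of AB = dy/dx = 3/(-28) = -0.1071
Perp slope = -dx/dy = 28/3 = 9.3333
b = My - (perp slope)*Mx = -18.5 + (-28*(-3))/3 = -18.5 + 28.0000 = 9.5000

y = 9.3333x + 9.5000


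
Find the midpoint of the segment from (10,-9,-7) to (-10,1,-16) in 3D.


Mx = (10- 10)/2 = 0
My = (-9+1)/2 = -4.0000
Mz = (-7- 16)/2 = -11.5000

M = (0, -4.0000, -11.5000)


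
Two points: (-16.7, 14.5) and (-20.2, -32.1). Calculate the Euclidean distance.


dx = -20.2 + 16.7 = -3.5
dy = -32.1 - 14.5 = -46.6
d = sqrt(12.25 + 2171.56) = sqrt(2183.81) = 46.7313

46.7313


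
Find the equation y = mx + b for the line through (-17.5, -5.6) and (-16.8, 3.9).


m = (9.5)/(0.7) = 13.5714
b = y1 - m*x1 = -5.6 - (9.5*(-17.5))/(0.7) = -5.6 + 237.5000 = 231.9000

y = 13.5714x + 231.9000


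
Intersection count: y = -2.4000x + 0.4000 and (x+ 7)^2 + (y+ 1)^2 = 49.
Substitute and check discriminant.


Substitute y = -2.4000x + 0.4000: (x+ 7)^2 + (-2.4000x+0.4000+ 1)^2 = 49
Expand to Ax^2 + Bx + C = 0, where b-k = 1.4
A = 1+m^2 = 6.76
B = 2(m(b-k) - h) = 2(-2.4000*1.4 + 7) = 7.28
C = h^2 + (b-k)^2 - r^2 = 49 + 1.96 - 49 = 1.96
disc = B^2-4AC = 52.9984 - 52.9984 = 0
disc = 0

1 intersection point (tangent)


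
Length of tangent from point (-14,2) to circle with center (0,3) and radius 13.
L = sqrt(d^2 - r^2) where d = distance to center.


d = sqrt((-14-0)^2 + (2-3)^2) = sqrt(196+1) = 14.0357
L = sqrt(197.0000 - 169) = sqrt(28.0000) = 5.2915

5.2915


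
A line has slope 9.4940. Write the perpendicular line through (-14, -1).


Perpendicular slope = -1/m1 = -1/9.4940 = -0.1053
b2 = y0 - m2*x0 = -1 - 14/9.4940 = -1 - 1.4746 = -2.4746

y = -0.1053x - 2.4746


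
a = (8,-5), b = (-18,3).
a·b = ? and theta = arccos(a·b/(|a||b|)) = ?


a·b = 8*(-18) - 5*3 = -144 - 15 = -159
|a| = sqrt(64+25) = 9.4340
|b| = sqrt(324+9) = 18.2483
cos(theta) = -159/(sqrt(89)*sqrt(333)) = -159/sqrt(29637) = -0.923592
theta = arccos(-159/sqrt(29637)) = 157.4569 degrees

a·b = -159, theta = 157.4569 deg


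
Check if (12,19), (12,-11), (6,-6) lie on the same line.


12*(-11+ 6) + 12*(-6-19) + 6*(19+ 11)
= -60 - 300 + 180 = -180

No, not collinear (determinant = -180)


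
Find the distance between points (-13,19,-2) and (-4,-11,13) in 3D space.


dx=9, dy=-30, dz=15
d = sqrt(81+900+225) = sqrt(1206) = 34.7275

34.7275


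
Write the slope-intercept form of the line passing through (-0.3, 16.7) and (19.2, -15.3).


m = (-32.0)/(19.5) = -1.6410
b = y1 - m*x1 = 16.7 - (-32.0*(-0.3))/(19.5) = 16.7 - 0.4923 = 16.2077

y = -1.6410x + 16.2077


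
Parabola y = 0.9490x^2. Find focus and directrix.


a = 0.9490
1/(4a) = 0.2634
Focus = (0, 0.2634)
Directrix: y = -0.2634

Focus = (0, 0.2634), Directrix: y = -0.2634


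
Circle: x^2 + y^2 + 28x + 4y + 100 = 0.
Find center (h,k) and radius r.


h = -D/2 = -28/2 = -14
k = -E/2 = -4/2 = -2
r^2 = h^2 + k^2 - F = 196 + 4 - 100 = 100
r = 10

Center (-14, -2), radius = 10


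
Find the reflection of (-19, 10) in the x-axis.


Reflection rule for x-axis: (x, -y)
(-19, 10) -> (-19, -10)

(-19, -10)


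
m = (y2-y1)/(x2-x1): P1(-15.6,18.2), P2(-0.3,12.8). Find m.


dy = 12.8 - 18.2 = -5.4
dx = -0.3 + 15.6 = 15.3
m = -5.4/15.3 = -0.3529

m = -0.3529


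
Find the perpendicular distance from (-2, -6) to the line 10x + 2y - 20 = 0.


|10*(-2) + 2*(-6) - 20| = |-52| = 52
sqrt(100 + 4) = sqrt(104) = 10.1980
d = 52/sqrt(104) = 5.0990

5.0990


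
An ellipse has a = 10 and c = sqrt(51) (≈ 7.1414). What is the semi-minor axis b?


b^2 = 10^2 - (sqrt(51))^2 = 100 - 51 = 49
b = sqrt(49) = 7

b = 7


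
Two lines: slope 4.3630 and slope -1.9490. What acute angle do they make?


m1-m2 = 6.312
1+m1*m2 = -7.503487
tan(theta) = |6.312/(-7.503487)| = 0.841209
theta = arctan(|6.312/(-7.503487)|) = 40.0708 degrees (acute angle)

40.0708 degrees


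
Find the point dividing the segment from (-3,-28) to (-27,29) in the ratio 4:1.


Px = (4*(-27) + 1*(-3))/5 = -111/5 = -22.2000
Py = (4*29 + 1*(-28))/5 = 88/5 = 17.6000

P = (-22.2000, 17.6000)


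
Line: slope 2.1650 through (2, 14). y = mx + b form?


y - 14 = 2.1650(x - 2)
y = 2.1650x + 14 - 2.1650*2
y = 2.1650x + 9.6700

y = 2.1650x + 9.6700


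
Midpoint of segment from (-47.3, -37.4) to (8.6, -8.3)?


Mx = (-47.3 + 8.6)/2 = -38.7/2 = -19.3500
My = (-37.4 - 8.3)/2 = -45.7/2 = -22.8500

(-19.3500, -22.8500)


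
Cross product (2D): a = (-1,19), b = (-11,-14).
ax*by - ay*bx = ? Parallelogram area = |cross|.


cross = -1*(-14) - 19*(-11) = 14 + 209 = 223
Parallelogram area = |223| = 223

cross = 223, parallelogram area = 223


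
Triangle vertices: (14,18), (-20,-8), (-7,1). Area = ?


14*(-8-1) = -126
-20*(1-18) = 340
-7*(18+ 8) = -182
sum = 32
Area = |32|/2 = 16.0000

16.0000 sq units


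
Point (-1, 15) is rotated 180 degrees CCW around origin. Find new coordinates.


cos(180) = -1, sin(180) = 0
x' = -1*(-1) - 15*0 = 1
y' = -1*0 + 15*(-1) = -15

(1, -15)


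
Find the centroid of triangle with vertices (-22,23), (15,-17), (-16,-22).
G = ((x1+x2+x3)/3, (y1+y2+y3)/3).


Gx = (-22+15- 16)/3 = -23/3 = -7.6667
Gy = (23- 17- 22)/3 = -16/3 = -5.3333

G = (-7.6667, -5.3333)


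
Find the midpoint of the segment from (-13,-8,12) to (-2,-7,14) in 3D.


Mx = (-13- 2)/2 = -7.5000
My = (-8- 7)/2 = -7.5000
Mz = (12+14)/2 = 13.0000

M = (-7.5000, -7.5000, 13.0000)


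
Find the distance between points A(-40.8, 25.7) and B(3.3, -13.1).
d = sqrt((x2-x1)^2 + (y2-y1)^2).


dx = 3.3 + 40.8 = 44.1
dy = -13.1 - 25.7 = -38.8
d = sqrt(1944.81 + 1505.44) = sqrt(3450.25) = 58.7388

58.7388


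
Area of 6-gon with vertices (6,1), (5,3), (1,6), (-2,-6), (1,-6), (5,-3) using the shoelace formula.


sum(xi*y_{i+1}) = 6*3 + 5*6 + 1*(-6) - 2*(-6) + 1*(-3) + 5*1 = 56
sum(yi*x_{i+1}) = 1*5 + 3*1 + 6*(-2) - 6*1 - 6*5 - 3*6 = -58
Area = |56 + 58|/2 = 114/2 = 57.0000

57.0000 sq units


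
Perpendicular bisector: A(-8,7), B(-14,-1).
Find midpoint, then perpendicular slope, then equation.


Midpoint = (-11, 3)
Slope of AB = dy/dx = -8/(-6) = 1.3333
Perp slope = -dx/dy = -6/8 = -0.7500
b = My - (perp slope)*Mx = 3 + (-6*(-11))/(-8) = 3 - 8.2500 = -5.2500

y = -0.7500x - 5.2500


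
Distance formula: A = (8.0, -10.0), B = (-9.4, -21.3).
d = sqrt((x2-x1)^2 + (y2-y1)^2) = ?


dx = -9.4 - 8.0 = -17.4
dy = -21.3 + 10.0 = -11.3
d = sqrt(302.76 + 127.69) = sqrt(430.45) = 20.7473

20.7473


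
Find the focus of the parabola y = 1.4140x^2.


a = 1.4140
4a = 5.6560
focus = (0, 1/5.6560) = (0, 0.1768)

Focus = (0, 0.1768)


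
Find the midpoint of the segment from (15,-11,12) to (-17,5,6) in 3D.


Mx = (15- 17)/2 = -1.0000
My = (-11+5)/2 = -3.0000
Mz = (12+6)/2 = 9.0000

M = (-1.0000, -3.0000, 9.0000)


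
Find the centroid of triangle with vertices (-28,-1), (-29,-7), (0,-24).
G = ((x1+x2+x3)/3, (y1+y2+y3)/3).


Gx = (-28- 29+0)/3 = -57/3 = -19.0000
Gy = (-1- 7- 24)/3 = -32/3 = -10.6667

G = (-19.0000, -10.6667)


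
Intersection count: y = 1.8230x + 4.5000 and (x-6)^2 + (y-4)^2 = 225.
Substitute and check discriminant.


Substitute y = 1.8230x + 4.5000: (x-6)^2 + (1.8230x+4.5000-4)^2 = 225
Expand to Ax^2 + Bx + C = 0, where b-k = 0.5
A = 1+m^2 = 4.323329
B = 2(m(b-k) - h) = 2(1.8230*0.5 - 6) = -10.177
C = h^2 + (b-k)^2 - r^2 = 36 + 0.25 - 225 = -188.75
disc = B^2-4AC = 103.5713 + 3264.1134 = 3367.6847
disc > 0

2 intersection points


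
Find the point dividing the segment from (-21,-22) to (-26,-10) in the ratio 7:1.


Px = (7*(-26) + 1*(-21))/8 = -203/8 = -25.3750
Py = (7*(-10) + 1*(-22))/8 = -92/8 = -11.5000

P = (-25.3750, -11.5000)


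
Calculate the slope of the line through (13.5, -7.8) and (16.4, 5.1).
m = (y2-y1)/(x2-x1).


dy = 5.1 + 7.8 = 12.9
dx = 16.4 - 13.5 = 2.9
m = 12.9/2.9 = 4.4483

m = 4.4483


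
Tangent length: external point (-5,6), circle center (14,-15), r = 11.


d = sqrt((-5-14)^2 + (6+ 15)^2) = sqrt(361+441) = 28.3196
L = sqrt(802.0000 - 121) = sqrt(681.0000) = 26.0960

26.0960


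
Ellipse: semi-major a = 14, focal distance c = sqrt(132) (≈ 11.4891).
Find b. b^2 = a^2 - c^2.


b^2 = 14^2 - (sqrt(132))^2 = 196 - 132 = 64
b = sqrt(64) = 8

b = 8


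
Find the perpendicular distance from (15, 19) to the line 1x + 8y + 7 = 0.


|1*15 + 8*19 + 7| = |174| = 174
sqrt(1 + 64) = sqrt(65) = 8.0623
d = 174/sqrt(65) = 21.5820

21.5820


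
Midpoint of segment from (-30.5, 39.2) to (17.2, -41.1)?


Mx = (-30.5 + 17.2)/2 = -13.3/2 = -6.6500
My = (39.2 - 41.1)/2 = -1.9/2 = -0.9500

(-6.6500, -0.9500)


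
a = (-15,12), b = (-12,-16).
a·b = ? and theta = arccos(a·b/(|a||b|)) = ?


a·b = -15*(-12) + 12*(-16) = 180 - 192 = -12
|a| = sqrt(225+144) = 19.2094
|b| = sqrt(144+256) = 20.0000
cos(theta) = -12/(sqrt(369)*sqrt(400)) = -12/sqrt(147600) = -0.031235
theta = arccos(-12/sqrt(147600)) = 91.7899 degrees

a·b = -12, theta = 91.7899 deg


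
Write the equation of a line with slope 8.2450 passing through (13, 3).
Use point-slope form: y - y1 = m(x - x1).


y - 3 = 8.2450(x - 13)
y = 8.2450x + 3 - 8.2450*13
y = 8.2450x - 104.1850

y = 8.2450x - 104.1850


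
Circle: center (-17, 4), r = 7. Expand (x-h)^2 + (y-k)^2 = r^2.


(x+ 17)^2 + (y-4)^2 = 7^2
D = -2h = 34, E = -2k = -8
F = h^2+k^2-r^2 = 289+16-49 = 256

x^2 + y^2 + 34x - 8y + 256 = 0


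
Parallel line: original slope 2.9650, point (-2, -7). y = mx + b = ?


Parallel lines have equal slopes.
m2 = 2.9650
b2 = -7 - 2.9650*(-2) = -1.0700

y = 2.9650x - 1.0700


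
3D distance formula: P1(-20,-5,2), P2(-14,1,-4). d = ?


dx=6, dy=6, dz=-6
d = sqrt(36+36+36) = sqrt(108) = 10.3923

10.3923


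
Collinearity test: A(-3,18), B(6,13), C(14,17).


-3*(13-17) + 6*(17-18) + 14*(18-13)
= 12 - 6 + 70 = 76

No, not collinear (determinant = 76)


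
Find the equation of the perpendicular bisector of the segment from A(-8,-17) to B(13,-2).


Midpoint = (2.5, -9.5)
Slope of AB = dy/dx = 15/21 = 0.7143
Perp slope = -dx/dy = -21/15 = -1.4000
b = My - (perp slope)*Mx = -9.5 + (21*2.5)/15 = -9.5 + 3.5000 = -6.0000

y = -1.4000x - 6.0000


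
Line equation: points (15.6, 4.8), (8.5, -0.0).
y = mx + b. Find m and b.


m = (-4.8)/(-7.1) = 0.6761
b = y1 - m*x1 = 4.8 - (-4.8*15.6)/(-7.1) = 4.8 - 10.5465 = -5.7465

y = 0.6761x - 5.7465


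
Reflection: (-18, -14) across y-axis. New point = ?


Reflection rule for y-axis: (-x, y)
(-18, -14) -> (18, -14)

(18, -14)


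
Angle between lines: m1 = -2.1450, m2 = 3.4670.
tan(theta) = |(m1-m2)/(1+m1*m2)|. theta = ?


m1-m2 = -5.612
1+m1*m2 = -6.436715
tan(theta) = |-5.612/(-6.436715)| = 0.871873
theta = arctan(|-5.612/(-6.436715)|) = 41.0843 degrees (acute angle)

41.0843 degrees


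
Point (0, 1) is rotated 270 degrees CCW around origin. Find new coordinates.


cos(270) = 0, sin(270) = -1
x' = 0*0 - 1*(-1) = 1
y' = 0*(-1) + 1*0 = 0

(1, 0)


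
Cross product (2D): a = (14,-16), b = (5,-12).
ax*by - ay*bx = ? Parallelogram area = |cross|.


cross = 14*(-12) + 16*5 = -168 + 80 = -88
Parallelogram area = |-88| = 88

cross = -88, parallelogram area = 88


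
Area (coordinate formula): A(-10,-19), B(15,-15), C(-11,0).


-10*(-15-0) = 150
15*(0+ 19) = 285
-11*(-19+ 15) = 44
sum = 479
Area = |479|/2 = 239.5000

239.5000 sq units


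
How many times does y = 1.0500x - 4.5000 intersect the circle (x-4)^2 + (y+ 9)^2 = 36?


Substitute y = 1.0500x - 4.5000: (x-4)^2 + (1.0500x- 4.5000+ 9)^2 = 36
Expand to Ax^2 + Bx + C = 0, where b-k = 4.5
A = 1+m^2 = 2.1025
B = 2(m(b-k) - h) = 2(1.0500*4.5 - 4) = 1.45
C = h^2 + (b-k)^2 - r^2 = 16 + 20.25 - 36 = 0.25
disc = B^2-4AC = 2.1025 - 2.1025 = 0
disc = 0

1 intersection point (tangent)


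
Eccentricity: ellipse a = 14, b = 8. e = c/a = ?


c = sqrt(196-64) = sqrt(132) = 11.4891
e = c/a = sqrt(132)/14 = 0.8207

e = 0.8207


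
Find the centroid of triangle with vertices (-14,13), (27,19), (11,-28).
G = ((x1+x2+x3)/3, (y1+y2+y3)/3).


Gx = (-14+27+11)/3 = 24/3 = 8.0000
Gy = (13+19- 28)/3 = 4/3 = 1.3333

G = (8.0000, 1.3333)


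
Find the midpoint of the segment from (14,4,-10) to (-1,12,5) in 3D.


Mx = (14- 1)/2 = 6.5000
My = (4+12)/2 = 8.0000
Mz = (-10+5)/2 = -2.5000

M = (6.5000, 8.0000, -2.5000)


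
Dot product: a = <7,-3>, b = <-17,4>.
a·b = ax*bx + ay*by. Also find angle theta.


a·b = 7*(-17) - 3*4 = -119 - 12 = -131
|a| = sqrt(49+9) = 7.6158
|b| = sqrt(289+16) = 17.4642
cos(theta) = -131/(sqrt(58)*sqrt(305)) = -131/sqrt(17690) = -0.984935
theta = arccos(-131/sqrt(17690)) = 170.0419 degrees

a·b = -131, theta = 170.0419 deg


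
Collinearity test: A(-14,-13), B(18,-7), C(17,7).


-14*(-7-7) + 18*(7+ 13) + 17*(-13+ 7)
= 196 + 360 - 102 = 454

No, not collinear (determinant = 454)


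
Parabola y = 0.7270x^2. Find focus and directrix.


a = 0.7270
1/(4a) = 0.3439
Focus = (0, 0.3439)
Directrix: y = -0.3439

Focus = (0, 0.3439), Directrix: y = -0.3439


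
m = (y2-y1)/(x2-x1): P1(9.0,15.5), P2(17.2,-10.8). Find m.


dy = -10.8 - 15.5 = -26.3
dx = 17.2 - 9.0 = 8.2
m = -26.3/8.2 = -3.2073

m = -3.2073


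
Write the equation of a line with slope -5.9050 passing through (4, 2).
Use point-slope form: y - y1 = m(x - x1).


y - 2 = -5.9050(x - 4)
y = -5.9050x + 2 + 5.9050*4
y = -5.9050x + 25.6200

y = -5.9050x + 25.6200


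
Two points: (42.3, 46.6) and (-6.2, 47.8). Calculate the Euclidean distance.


dx = -6.2 - 42.3 = -48.5
dy = 47.8 - 46.6 = 1.2
d = sqrt(2352.25 + 1.44) = sqrt(2353.69) = 48.5148

48.5148


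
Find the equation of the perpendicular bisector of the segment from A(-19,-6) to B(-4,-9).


Midpoint = (-11.5, -7.5)
Slope of AB = dy/dx = -3/15 = -0.2000
Perp slope = -dx/dy = 15/3 = 5.0000
b = My - (perp slope)*Mx = -7.5 + (15*(-11.5))/(-3) = -7.5 + 57.5000 = 50.0000

y = 5.0000x + 50.0000


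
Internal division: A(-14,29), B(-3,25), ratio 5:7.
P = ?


Px = (5*(-3) + 7*(-14))/12 = -113/12 = -9.4167
Py = (5*25 + 7*29)/12 = 328/12 = 27.3333

P = (-9.4167, 27.3333)


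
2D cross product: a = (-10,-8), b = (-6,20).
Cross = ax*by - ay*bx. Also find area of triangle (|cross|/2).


cross = -10*20 + 8*(-6) = -200 - 48 = -248
Triangle area = |-248|/2 = 248/2 = 124.0000

cross = -248, triangle area = 124.0000


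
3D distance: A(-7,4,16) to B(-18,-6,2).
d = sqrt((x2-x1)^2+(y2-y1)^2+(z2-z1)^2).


dx=-11, dy=-10, dz=-14
d = sqrt(121+100+196) = sqrt(417) = 20.4206

20.4206


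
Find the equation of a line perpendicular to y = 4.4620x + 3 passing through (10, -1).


Perpendicular slope = -1/m1 = -1/4.4620 = -0.2241
b2 = y0 - m2*x0 = -1 + 10/4.4620 = -1 + 2.2411 = 1.2411

y = -0.2241x + 1.2411


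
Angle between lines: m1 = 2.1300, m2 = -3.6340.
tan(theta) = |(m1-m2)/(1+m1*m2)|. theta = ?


m1-m2 = 5.764
1+m1*m2 = -6.74042
tan(theta) = |5.764/(-6.74042)| = 0.855140
theta = arctan(|5.764/(-6.74042)|) = 40.5351 degrees (acute angle)

40.5351 degrees


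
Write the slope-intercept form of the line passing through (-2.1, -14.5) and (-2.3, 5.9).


m = (20.4)/(-0.2) = -102.0000
b = y1 - m*x1 = -14.5 - (20.4*(-2.1))/(-0.2) = -14.5 - 214.2000 = -228.7000

y = -102.0000x - 228.7000


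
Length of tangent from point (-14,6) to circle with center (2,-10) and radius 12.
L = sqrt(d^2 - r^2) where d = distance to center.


d = sqrt((-14-2)^2 + (6+ 10)^2) = sqrt(256+256) = 22.6274
L = sqrt(512.0000 - 144) = sqrt(368.0000) = 19.1833

19.1833


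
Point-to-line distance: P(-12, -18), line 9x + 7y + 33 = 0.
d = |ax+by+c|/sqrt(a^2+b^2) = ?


|9*(-12) + 7*(-18) + 33| = |-201| = 201
sqrt(81 + 49) = sqrt(130) = 11.4018
d = 201/sqrt(130) = 17.6289

17.6289


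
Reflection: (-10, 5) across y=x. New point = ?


Reflection rule for y=x: (y, x)
(-10, 5) -> (5, -10)

(5, -10)


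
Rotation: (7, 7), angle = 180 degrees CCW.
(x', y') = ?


cos(180) = -1, sin(180) = 0
x' = 7*(-1) - 7*0 = -7
y' = 7*0 + 7*(-1) = -7

(-7, -7)


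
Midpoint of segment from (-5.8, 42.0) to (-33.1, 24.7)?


Mx = (-5.8 - 33.1)/2 = -38.9/2 = -19.4500
My = (42.0 + 24.7)/2 = 66.7/2 = 33.3500

(-19.4500, 33.3500)


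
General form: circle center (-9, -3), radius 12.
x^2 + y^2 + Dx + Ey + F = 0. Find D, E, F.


(x+ 9)^2 + (y+ 3)^2 = 12^2
D = -2h = 18, E = -2k = 6
F = h^2+k^2-r^2 = 81+9-144 = -54

D = 18, E = 6, F = -54


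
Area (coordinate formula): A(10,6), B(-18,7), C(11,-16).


10*(7+ 16) = 230
-18*(-16-6) = 396
11*(6-7) = -11
sum = 615
Area = |615|/2 = 307.5000

307.5000 sq units


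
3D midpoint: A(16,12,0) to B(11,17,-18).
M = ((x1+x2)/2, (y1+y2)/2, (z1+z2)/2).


Mx = (16+11)/2 = 13.5000
My = (12+17)/2 = 14.5000
Mz = (0- 18)/2 = -9.0000

M = (13.5000, 14.5000, -9.0000)


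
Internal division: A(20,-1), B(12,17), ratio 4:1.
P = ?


Px = (4*12 + 1*20)/5 = 68/5 = 13.6000
Py = (4*17 + 1*(-1))/5 = 67/5 = 13.4000

P = (13.6000, 13.4000)


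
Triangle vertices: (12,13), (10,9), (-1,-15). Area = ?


12*(9+ 15) = 288
10*(-15-13) = -280
-1*(13-9) = -4
sum = 4
Area = |4|/2 = 2.0000

2.0000 sq units


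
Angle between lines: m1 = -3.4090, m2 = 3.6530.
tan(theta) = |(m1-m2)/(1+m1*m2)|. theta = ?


m1-m2 = -7.062
1+m1*m2 = -11.453077
tan(theta) = |-7.062/(-11.453077)| = 0.616603
theta = arctan(|-7.062/(-11.453077)|) = 31.6581 degrees (acute angle)

31.6581 degrees


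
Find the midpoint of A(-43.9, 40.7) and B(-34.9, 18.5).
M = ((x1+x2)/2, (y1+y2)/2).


Mx = (-43.9 - 34.9)/2 = -78.8/2 = -39.4000
My = (40.7 + 18.5)/2 = 59.2/2 = 29.6000

(-39.4000, 29.6000)


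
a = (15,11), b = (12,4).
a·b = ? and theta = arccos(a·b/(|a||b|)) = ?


a·b = 15*12 + 11*4 = 180 + 44 = 224
|a| = sqrt(225+121) = 18.6011
|b| = sqrt(144+16) = 12.6491
cos(theta) = 224/(sqrt(346)*sqrt(160)) = 224/sqrt(55360) = 0.952029
theta = arccos(224/sqrt(55360)) = 17.8189 degrees

a·b = 224, theta = 17.8189 deg


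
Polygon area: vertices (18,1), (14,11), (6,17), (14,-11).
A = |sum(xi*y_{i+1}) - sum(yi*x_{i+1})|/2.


sum(xi*y_{i+1}) = 18*11 + 14*17 + 6*(-11) + 14*1 = 384
sum(yi*x_{i+1}) = 1*14 + 11*6 + 17*14 - 11*18 = 120
Area = |384 - 120|/2 = 264/2 = 132.0000

132.0000 sq units


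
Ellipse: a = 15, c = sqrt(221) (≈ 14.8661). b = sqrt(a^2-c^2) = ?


b^2 = 15^2 - (sqrt(221))^2 = 225 - 221 = 4
b = sqrt(4) = 2

b = 2


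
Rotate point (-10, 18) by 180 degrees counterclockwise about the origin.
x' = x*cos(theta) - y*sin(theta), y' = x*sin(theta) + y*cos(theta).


cos(180) = -1, sin(180) = 0
x' = -10*(-1) - 18*0 = 10
y' = -10*0 + 18*(-1) = -18

(10, -18)


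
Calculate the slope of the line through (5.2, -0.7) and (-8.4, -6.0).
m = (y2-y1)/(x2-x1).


dy = -6.0 + 0.7 = -5.3
dx = -8.4 - 5.2 = -13.6
m = -5.3/(-13.6) = 0.3897

m = 0.3897


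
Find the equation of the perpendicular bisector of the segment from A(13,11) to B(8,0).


Midpoint = (10.5, 5.5)
Slope of AB = dy/dx = -11/(-5) = 2.2000
Perp slope = -dx/dy = -5/11 = -0.4545
b = My - (perp slope)*Mx = 5.5 + (-5*10.5)/(-11) = 5.5 + 4.7727 = 10.2727

y = -0.4545x + 10.2727


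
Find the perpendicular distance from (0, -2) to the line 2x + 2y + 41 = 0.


|2*0 + 2*(-2) + 41| = |37| = 37
sqrt(4 + 4) = sqrt(8) = 2.8284
d = 37/sqrt(8) = 13.0815

13.0815


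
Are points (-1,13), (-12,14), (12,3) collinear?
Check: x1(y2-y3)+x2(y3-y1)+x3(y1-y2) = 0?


-1*(14-3) - 12*(3-13) + 12*(13-14)
= -11 + 120 - 12 = 97

No, not collinear (determinant = 97)


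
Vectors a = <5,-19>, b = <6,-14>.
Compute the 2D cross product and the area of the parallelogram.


cross = 5*(-14) + 19*6 = -70 + 114 = 44
Parallelogram area = |44| = 44

cross = 44, parallelogram area = 44


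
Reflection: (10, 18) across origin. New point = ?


Reflection rule for origin: (-x, -y)
(10, 18) -> (-10, -18)

(-10, -18)


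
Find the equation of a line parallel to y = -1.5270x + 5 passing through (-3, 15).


Parallel lines have equal slopes.
m2 = -1.5270
b2 = 15 + 1.5270*(-3) = 10.4190

y = -1.5270x + 10.4190


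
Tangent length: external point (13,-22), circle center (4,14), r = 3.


d = sqrt((13-4)^2 + (-22-14)^2) = sqrt(81+1296) = 37.1080
L = sqrt(1377.0000 - 9) = sqrt(1368.0000) = 36.9865

36.9865


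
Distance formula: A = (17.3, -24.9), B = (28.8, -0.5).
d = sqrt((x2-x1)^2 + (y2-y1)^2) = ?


dx = 28.8 - 17.3 = 11.5
dy = -0.5 + 24.9 = 24.4
d = sqrt(132.25 + 595.36) = sqrt(727.61) = 26.9742

26.9742


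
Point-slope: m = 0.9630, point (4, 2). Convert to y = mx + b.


y - 2 = 0.9630(x - 4)
y = 0.9630x + 2 - 0.9630*4
y = 0.9630x - 1.8520

y = 0.9630x - 1.8520


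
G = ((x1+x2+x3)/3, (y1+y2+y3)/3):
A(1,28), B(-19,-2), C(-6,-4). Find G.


Gx = (1- 19- 6)/3 = -24/3 = -8.0000
Gy = (28- 2- 4)/3 = 22/3 = 7.3333

G = (-8.0000, 7.3333)


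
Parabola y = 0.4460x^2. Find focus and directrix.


a = 0.4460
1/(4a) = 0.5605
Focus = (0, 0.5605)
Directrix: y = -0.5605

Focus = (0, 0.5605), Directrix: y = -0.5605


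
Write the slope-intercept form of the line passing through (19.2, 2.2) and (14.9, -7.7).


m = (-9.9)/(-4.3) = 2.3023
b = y1 - m*x1 = 2.2 - (-9.9*19.2)/(-4.3) = 2.2 - 44.2047 = -42.0047

y = 2.3023x - 42.0047


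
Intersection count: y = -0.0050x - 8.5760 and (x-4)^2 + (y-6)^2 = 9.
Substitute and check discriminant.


Substitute y = -0.0050x - 8.5760: (x-4)^2 + (-0.0050x- 8.5760-6)^2 = 9
Expand to Ax^2 + Bx + C = 0, where b-k = -14.576
A = 1+m^2 = 1.000025
B = 2(m(b-k) - h) = 2(-0.0050*(-14.576) - 4) = -7.85424
C = h^2 + (b-k)^2 - r^2 = 16 + 212.459776 - 9 = 219.459776
disc = B^2-4AC = 61.6891 - 877.8610 = -816.1719
disc < 0

0 intersection points


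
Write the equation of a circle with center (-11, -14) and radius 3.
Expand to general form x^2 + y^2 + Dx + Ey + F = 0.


(x+ 11)^2 + (y+ 14)^2 = 3^2
D = -2h = 22, E = -2k = 28
F = h^2+k^2-r^2 = 121+196-9 = 308

x^2 + y^2 + 22x + 28y + 308 = 0


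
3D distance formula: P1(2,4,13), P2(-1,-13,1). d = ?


dx=-3, dy=-17, dz=-12
d = sqrt(9+289+144) = sqrt(442) = 21.0238

21.0238


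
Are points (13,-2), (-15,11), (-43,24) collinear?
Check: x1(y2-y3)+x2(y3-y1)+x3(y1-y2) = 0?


13*(11-24) - 15*(24+ 2) - 43*(-2-11)
= -169 - 390 + 559 = 0

Yes, collinear (determinant = 0)


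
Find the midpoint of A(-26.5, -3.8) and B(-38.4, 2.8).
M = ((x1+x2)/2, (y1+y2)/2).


Mx = (-26.5 - 38.4)/2 = -64.9/2 = -32.4500
My = (-3.8 + 2.8)/2 = -1.0/2 = -0.5000

(-32.4500, -0.5000)


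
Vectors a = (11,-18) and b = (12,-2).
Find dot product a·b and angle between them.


a·b = 11*12 - 18*(-2) = 132 + 36 = 168
|a| = sqrt(121+324) = 21.0950
|b| = sqrt(144+4) = 12.1655
cos(theta) = 168/(sqrt(445)*sqrt(148)) = 168/sqrt(65860) = 0.654634
theta = arccos(168/sqrt(65860)) = 49.1081 degrees

a·b = 168, theta = 49.1081 deg


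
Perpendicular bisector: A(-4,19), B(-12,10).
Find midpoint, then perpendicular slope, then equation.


Midpoint = (-8, 14.5)
Slope of AB = dy/dx = -9/(-8) = 1.1250
Perp slope = -dx/dy = -8/9 = -0.8889
b = My - (perp slope)*Mx = 14.5 + (-8*(-8))/(-9) = 14.5 - 7.1111 = 7.3889

y = -0.8889x + 7.3889


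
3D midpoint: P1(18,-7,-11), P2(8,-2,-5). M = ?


Mx = (18+8)/2 = 13.0000
My = (-7- 2)/2 = -4.5000
Mz = (-11- 5)/2 = -8.0000

M = (13.0000, -4.5000, -8.0000)


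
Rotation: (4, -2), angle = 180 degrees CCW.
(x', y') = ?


cos(180) = -1, sin(180) = 0
x' = 4*(-1) + 2*0 = -4
y' = 4*0 - 2*(-1) = 2

(-4, 2)


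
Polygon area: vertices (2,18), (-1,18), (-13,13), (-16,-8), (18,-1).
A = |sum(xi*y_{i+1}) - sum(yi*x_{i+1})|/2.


sum(xi*y_{i+1}) = 2*18 - 1*13 - 13*(-8) - 16*(-1) + 18*18 = 467
sum(yi*x_{i+1}) = 18*(-1) + 18*(-13) + 13*(-16) - 8*18 - 1*2 = -606
Area = |467 + 606|/2 = 1073/2 = 536.5000

536.5000 sq units


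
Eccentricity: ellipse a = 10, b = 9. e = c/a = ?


c = sqrt(100-81) = sqrt(19) = 4.3589
e = c/a = sqrt(19)/10 = 0.4359

e = 0.4359


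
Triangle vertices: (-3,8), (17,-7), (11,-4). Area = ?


-3*(-7+ 4) = 9
17*(-4-8) = -204
11*(8+ 7) = 165
sum = -30
Area = |-30|/2 = 15.0000

15.0000 sq units


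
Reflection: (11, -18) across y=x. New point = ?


Reflection rule for y=x: (y, x)
(11, -18) -> (-18, 11)

(-18, 11)


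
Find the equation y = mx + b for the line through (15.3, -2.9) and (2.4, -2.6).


m = (0.3)/(-12.9) = -0.0233
b = y1 - m*x1 = -2.9 - (0.3*15.3)/(-12.9) = -2.9 + 0.3558 = -2.5442

y = -0.0233x - 2.5442


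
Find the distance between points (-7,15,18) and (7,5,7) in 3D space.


dx=14, dy=-10, dz=-11
d = sqrt(196+100+121) = sqrt(417) = 20.4206

20.4206


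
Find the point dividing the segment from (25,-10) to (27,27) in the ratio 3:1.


Px = (3*27 + 1*25)/4 = 106/4 = 26.5000
Py = (3*27 + 1*(-10))/4 = 71/4 = 17.7500

P = (26.5000, 17.7500)


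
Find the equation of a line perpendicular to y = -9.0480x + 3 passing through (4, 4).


Perpendicular slope = -1/m1 = -1/(-9.0480) = 0.1105
b2 = y0 - m2*x0 = 4 + 4/(-9.0480) = 4 - 0.4421 = 3.5579

y = 0.1105x + 3.5579


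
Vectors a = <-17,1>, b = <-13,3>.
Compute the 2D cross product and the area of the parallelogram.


cross = -17*3 - 1*(-13) = -51 + 13 = -38
Parallelogram area = |-38| = 38

cross = -38, parallelogram area = 38


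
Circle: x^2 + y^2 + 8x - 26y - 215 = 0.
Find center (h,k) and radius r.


h = -D/2 = -8/2 = -4
k = -E/2 = 26/2 = 13
r^2 = h^2 + k^2 - F = 16 + 169 + 215 = 400
r = 20

Center (-4, 13), radius = 20


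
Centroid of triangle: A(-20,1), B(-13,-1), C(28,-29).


Gx = (-20- 13+28)/3 = -5/3 = -1.6667
Gy = (1- 1- 29)/3 = -29/3 = -9.6667

G = (-1.6667, -9.6667)


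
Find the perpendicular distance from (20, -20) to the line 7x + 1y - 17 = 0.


|7*20 + 1*(-20) - 17| = |103| = 103
sqrt(49 + 1) = sqrt(50) = 7.0711
d = 103/sqrt(50) = 14.5664

14.5664


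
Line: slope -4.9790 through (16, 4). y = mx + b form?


y - 4 = -4.9790(x - 16)
y = -4.9790x + 4 + 4.9790*16
y = -4.9790x + 83.6640

y = -4.9790x + 83.6640


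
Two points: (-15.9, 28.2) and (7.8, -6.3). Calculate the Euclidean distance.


dx = 7.8 + 15.9 = 23.7
dy = -6.3 - 28.2 = -34.5
d = sqrt(561.69 + 1190.25) = sqrt(1751.94) = 41.8562

41.8562


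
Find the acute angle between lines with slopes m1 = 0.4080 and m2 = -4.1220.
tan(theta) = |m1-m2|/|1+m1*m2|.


m1-m2 = 4.53
1+m1*m2 = -0.681776
tan(theta) = |4.53/(-0.681776)| = 6.644411
theta = arctan(|4.53/(-0.681776)|) = 81.4411 degrees (acute angle)

81.4411 degrees


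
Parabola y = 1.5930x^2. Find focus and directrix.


a = 1.5930
1/(4a) = 0.1569
Focus = (0, 0.1569)
Directrix: y = -0.1569

Focus = (0, 0.1569), Directrix: y = -0.1569


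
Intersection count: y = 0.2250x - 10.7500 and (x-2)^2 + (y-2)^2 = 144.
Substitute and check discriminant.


Substitute y = 0.2250x - 10.7500: (x-2)^2 + (0.2250x- 10.7500-2)^2 = 144
Expand to Ax^2 + Bx + C = 0, where b-k = -12.75
A = 1+m^2 = 1.050625
B = 2(m(b-k) - h) = 2(0.2250*(-12.75) - 2) = -9.7375
C = h^2 + (b-k)^2 - r^2 = 4 + 162.5625 - 144 = 22.5625
disc = B^2-4AC = 94.8189 - 94.8189 = 0
disc = 0

1 intersection point (tangent)


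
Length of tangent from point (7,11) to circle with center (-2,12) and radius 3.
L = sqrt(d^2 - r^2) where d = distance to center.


d = sqrt((7+ 2)^2 + (11-12)^2) = sqrt(81+1) = 9.0554
L = sqrt(82.0000 - 9) = sqrt(73.0000) = 8.5440

8.5440


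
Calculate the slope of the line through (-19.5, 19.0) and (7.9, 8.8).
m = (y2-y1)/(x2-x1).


dy = 8.8 - 19.0 = -10.2
dx = 7.9 + 19.5 = 27.4
m = -10.2/27.4 = -0.3723

m = -0.3723


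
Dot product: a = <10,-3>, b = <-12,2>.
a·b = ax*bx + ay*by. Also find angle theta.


a·b = 10*(-12) - 3*2 = -120 - 6 = -126
|a| = sqrt(100+9) = 10.4403
|b| = sqrt(144+4) = 12.1655
cos(theta) = -126/(sqrt(109)*sqrt(148)) = -126/sqrt(16132) = -0.992034
theta = arccos(-126/sqrt(16132)) = 172.7631 degrees

a·b = -126, theta = 172.7631 deg


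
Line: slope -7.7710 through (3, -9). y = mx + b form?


y + 9 = -7.7710(x - 3)
y = -7.7710x - 9 + 7.7710*3
y = -7.7710x + 14.3130

y = -7.7710x + 14.3130


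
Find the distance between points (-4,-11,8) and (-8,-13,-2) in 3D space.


dx=-4, dy=-2, dz=-10
d = sqrt(16+4+100) = sqrt(120) = 10.9545

10.9545


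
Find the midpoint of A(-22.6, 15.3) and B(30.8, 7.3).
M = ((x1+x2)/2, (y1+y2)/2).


Mx = (-22.6 + 30.8)/2 = 8.2/2 = 4.1000
My = (15.3 + 7.3)/2 = 22.6/2 = 11.3000

(4.1000, 11.3000)


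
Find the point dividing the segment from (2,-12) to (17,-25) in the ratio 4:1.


Px = (4*17 + 1*2)/5 = 70/5 = 14.0000
Py = (4*(-25) + 1*(-12))/5 = -112/5 = -22.4000

P = (14.0000, -22.4000)


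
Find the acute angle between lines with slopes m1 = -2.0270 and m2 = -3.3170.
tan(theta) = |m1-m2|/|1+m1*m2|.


m1-m2 = 1.29
1+m1*m2 = 7.723559
tan(theta) = |1.29/7.723559| = 0.167021
theta = arctan(|1.29/7.723559|) = 9.4821 degrees (acute angle)

9.4821 degrees


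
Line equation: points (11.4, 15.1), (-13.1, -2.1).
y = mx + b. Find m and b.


m = (-17.2)/(-24.5) = 0.7020
b = y1 - m*x1 = 15.1 - (-17.2*11.4)/(-24.5) = 15.1 - 8.0033 = 7.0967

y = 0.7020x + 7.0967


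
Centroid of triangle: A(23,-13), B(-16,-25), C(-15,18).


Gx = (23- 16- 15)/3 = -8/3 = -2.6667
Gy = (-13- 25+18)/3 = -20/3 = -6.6667

G = (-2.6667, -6.6667)


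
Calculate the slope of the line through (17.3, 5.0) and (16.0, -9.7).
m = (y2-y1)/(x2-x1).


dy = -9.7 - 5.0 = -14.7
dx = 16.0 - 17.3 = -1.3
m = -14.7/(-1.3) = 11.3077

m = 11.3077


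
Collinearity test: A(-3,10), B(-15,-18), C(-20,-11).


-3*(-18+ 11) - 15*(-11-10) - 20*(10+ 18)
= 21 + 315 - 560 = -224

No, not collinear (determinant = -224)


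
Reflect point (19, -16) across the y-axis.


Reflection rule for y-axis: (-x, y)
(19, -16) -> (-19, -16)

(-19, -16)


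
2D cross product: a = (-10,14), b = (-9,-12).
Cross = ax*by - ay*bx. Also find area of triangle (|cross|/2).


cross = -10*(-12) - 14*(-9) = 120 + 126 = 246
Triangle area = |246|/2 = 246/2 = 123.0000

cross = 246, triangle area = 123.0000


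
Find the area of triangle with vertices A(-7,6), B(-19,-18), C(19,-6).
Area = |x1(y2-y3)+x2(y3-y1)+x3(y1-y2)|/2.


-7*(-18+ 6) = 84
-19*(-6-6) = 228
19*(6+ 18) = 456
sum = 768
Area = |768|/2 = 384.0000

384.0000 sq units


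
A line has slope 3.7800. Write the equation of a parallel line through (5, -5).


Parallel lines have equal slopes.
m2 = 3.7800
b2 = -5 - 3.7800*5 = -23.9000

y = 3.7800x - 23.9000


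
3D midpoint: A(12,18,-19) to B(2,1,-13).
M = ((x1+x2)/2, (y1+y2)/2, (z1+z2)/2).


Mx = (12+2)/2 = 7.0000
My = (18+1)/2 = 9.5000
Mz = (-19- 13)/2 = -16.0000

M = (7.0000, 9.5000, -16.0000)


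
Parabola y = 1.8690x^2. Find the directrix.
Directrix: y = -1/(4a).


a = 1.8690
1/(4a) = 0.1338
directrix: y = -0.1338 = -0.1338

y = -0.1338


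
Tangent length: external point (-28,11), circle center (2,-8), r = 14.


d = sqrt((-28-2)^2 + (11+ 8)^2) = sqrt(900+361) = 35.5106
L = sqrt(1261.0000 - 196) = sqrt(1065.0000) = 32.6343

32.6343


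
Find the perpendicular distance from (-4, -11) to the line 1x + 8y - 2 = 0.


|1*(-4) + 8*(-11) - 2| = |-94| = 94
sqrt(1 + 64) = sqrt(65) = 8.0623
d = 94/sqrt(65) = 11.6593

11.6593


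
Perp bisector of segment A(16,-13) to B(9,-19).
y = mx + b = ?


Midpoint = (12.5, -16)
Slope of AB = dy/dx = -6/(-7) = 0.8571
Perp slope = -dx/dy = -7/6 = -1.1667
b = My - (perp slope)*Mx = -16 + (-7*12.5)/(-6) = -16 + 14.5833 = -1.4167

y = -1.1667x - 1.4167


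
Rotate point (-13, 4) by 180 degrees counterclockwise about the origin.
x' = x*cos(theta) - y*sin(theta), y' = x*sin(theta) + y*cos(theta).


cos(180) = -1, sin(180) = 0
x' = -13*(-1) - 4*0 = 13
y' = -13*0 + 4*(-1) = -4

(13, -4)


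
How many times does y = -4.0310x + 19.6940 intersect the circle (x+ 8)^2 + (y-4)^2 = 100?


Substitute y = -4.0310x + 19.6940: (x+ 8)^2 + (-4.0310x+19.6940-4)^2 = 100
Expand to Ax^2 + Bx + C = 0, where b-k = 15.694
A = 1+m^2 = 17.248961
B = 2(m(b-k) - h) = 2(-4.0310*15.694 + 8) = -110.525028
C = h^2 + (b-k)^2 - r^2 = 64 + 246.301636 - 100 = 210.301636
disc = B^2-4AC = 12215.7818 - 14509.9389 = -2294.1571
disc < 0

0 intersection points


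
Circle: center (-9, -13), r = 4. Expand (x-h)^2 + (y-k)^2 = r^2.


(x+ 9)^2 + (y+ 13)^2 = 4^2
D = -2h = 18, E = -2k = 26
F = h^2+k^2-r^2 = 81+169-16 = 234

x^2 + y^2 + 18x + 26y + 234 = 0


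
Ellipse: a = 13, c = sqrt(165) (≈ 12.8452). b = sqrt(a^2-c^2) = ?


b^2 = 13^2 - (sqrt(165))^2 = 169 - 165 = 4
b = sqrt(4) = 2

b = 2


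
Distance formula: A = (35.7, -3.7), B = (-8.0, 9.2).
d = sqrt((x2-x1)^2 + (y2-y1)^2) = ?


dx = -8.0 - 35.7 = -43.7
dy = 9.2 + 3.7 = 12.9
d = sqrt(1909.69 + 166.41) = sqrt(2076.1) = 45.5642

45.5642


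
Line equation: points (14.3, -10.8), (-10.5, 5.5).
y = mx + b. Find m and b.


m = (16.3)/(-24.8) = -0.6573
b = y1 - m*x1 = -10.8 - (16.3*14.3)/(-24.8) = -10.8 + 9.3988 = -1.4012

y = -0.6573x - 1.4012


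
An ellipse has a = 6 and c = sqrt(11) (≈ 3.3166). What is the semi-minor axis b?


b^2 = 6^2 - (sqrt(11))^2 = 36 - 11 = 25
b = sqrt(25) = 5

b = 5


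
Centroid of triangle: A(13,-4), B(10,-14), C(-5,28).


Gx = (13+10- 5)/3 = 18/3 = 6.0000
Gy = (-4- 14+28)/3 = 10/3 = 3.3333

G = (6.0000, 3.3333)
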